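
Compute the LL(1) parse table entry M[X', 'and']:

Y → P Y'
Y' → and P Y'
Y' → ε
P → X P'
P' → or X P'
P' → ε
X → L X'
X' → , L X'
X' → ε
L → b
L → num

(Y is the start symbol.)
X' → ε

To find M[X', 'and'], we find productions for X' where 'and' is in the predict set (PREDICT(N → α) = (FIRST(α) \ {ε}) ∪ (FOLLOW(N) if α ⇒* ε)).

Relevant sets:
  FOLLOW(X') = { $, 'and', 'or' }

X' → , L X': PREDICT = { ',' }
X' → ε: PREDICT = { $, 'and', 'or' }
  'and' is in predict set, so this production goes in M[X', 'and']

M[X', 'and'] = X' → ε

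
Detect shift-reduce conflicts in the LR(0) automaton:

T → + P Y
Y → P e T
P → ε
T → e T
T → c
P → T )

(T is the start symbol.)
Augment with T' → T and build the canonical LR(0) collection (I0 = CLOSURE({[T' → . T]}), then GOTO on every symbol after a dot until no new states appear). It has 13 states:
  I0: { [T → . + P Y], [T → . c], [T → . e T], [T' → . T] }  — shift
  I1: { [P → . T )], [P → .], [T → + . P Y], [T → . + P Y], [T → . c], [T → . e T] }  — shift, reduce
  I2: { [T' → T .] }  — accept
  I3: { [T → c .] }  — reduce
  I4: { [T → . + P Y], [T → . c], [T → . e T], [T → e . T] }  — shift
  I5: { [T → e T .] }  — reduce
  I6: { [P → . T )], [P → .], [T → + P . Y], [T → . + P Y], [T → . c], [T → . e T], [Y → . P e T] }  — shift, reduce
  I7: { [P → T . )] }  — shift
  I8: { [P → T ) .] }  — reduce
  I9: { [Y → P . e T] }  — shift
  I10: { [T → + P Y .] }  — reduce
  I11: { [T → . + P Y], [T → . c], [T → . e T], [Y → P e . T] }  — shift
  I12: { [Y → P e T .] }  — reduce

I1 contains reduce item [P → .] and shift items [T → . + P Y], [T → . c], [T → . e T] — shift-reduce conflict.
I6 contains reduce item [P → .] and shift items [T → . + P Y], [T → . c], [T → . e T] — shift-reduce conflict.

Answer: Yes — I1: [P → .] vs [T → . + P Y]; I6: [P → .] vs [T → . + P Y]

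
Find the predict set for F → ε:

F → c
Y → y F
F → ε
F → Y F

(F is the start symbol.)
{ $, 'c', 'y' }

PREDICT(F → ε) = (FIRST(RHS) \ {ε}) ∪ (FOLLOW(F) if ε ∈ FIRST(RHS), i.e. RHS ⇒* ε)
The right-hand side is ε (FIRST(ε) = { ε }), so the predict set is FOLLOW(F) = { $, 'c', 'y' }
PREDICT(F → ε) = { $, 'c', 'y' }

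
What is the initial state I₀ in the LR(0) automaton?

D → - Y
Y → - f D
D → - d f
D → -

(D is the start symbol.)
{ [D → . - Y], [D → . - d f], [D → . -], [D' → . D] }

First, augment the grammar with D' → D
I₀ = CLOSURE({ [D' → . D] }):
  [D' → . D] has the dot before D: add [D → . - Y], [D → . - d f], [D → . -]
No further items can be added.

I₀ = { [D → . - Y], [D → . - d f], [D → . -], [D' → . D] }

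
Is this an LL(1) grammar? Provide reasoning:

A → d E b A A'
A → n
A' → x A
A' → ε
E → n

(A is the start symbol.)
No. Predict set conflict for A': { 'x' }

A grammar is LL(1) if for each non-terminal N with multiple productions, the predict sets of those productions are pairwise disjoint, where PREDICT(N → α) = (FIRST(α) \ {ε}) ∪ (FOLLOW(N) if α ⇒* ε).

Relevant sets:
  FOLLOW(A') = { $, 'x' }

For A:
  PREDICT(A → d E b A A') = { 'd' }
  PREDICT(A → n) = { 'n' }
For A':
  PREDICT(A' → x A) = { 'x' }
  PREDICT(A' → ε) = { $, 'x' }
E has a single production, so nothing to check there.

Conflict found: Predict set conflict for A': { 'x' }
The grammar is NOT LL(1).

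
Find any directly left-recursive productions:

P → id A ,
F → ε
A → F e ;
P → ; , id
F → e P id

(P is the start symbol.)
No direct left recursion

P → id A ,: starts with id
F → ε: starts with ε
A → F e ;: starts with F
P → ; , id: starts with ';'
F → e P id: starts with e

No direct left recursion found.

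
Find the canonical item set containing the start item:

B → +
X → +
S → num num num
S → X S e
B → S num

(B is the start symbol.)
First, augment the grammar with B' → B
I₀ = CLOSURE({ [B' → . B] }):
  [B' → . B] has the dot before B: add [B → . +], [B → . S num]
  [B → . S num] has the dot before S: add [S → . num num num], [S → . X S e]
  [S → . X S e] has the dot before X: add [X → . +]
No further items can be added.

I₀ = { [B → . +], [B → . S num], [B' → . B], [S → . X S e], [S → . num num num], [X → . +] }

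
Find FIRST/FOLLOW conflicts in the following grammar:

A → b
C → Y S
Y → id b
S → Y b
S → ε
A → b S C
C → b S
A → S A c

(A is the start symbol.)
Yes. S → Y b with FOLLOW(S) on { 'id' }

A FIRST/FOLLOW conflict occurs when a non-terminal N has a nullable alternative N → β (β ⇒* ε) and another alternative N → α with FIRST(α) ∩ FOLLOW(N) ≠ ∅: on such a lookahead the parser cannot decide between expanding α and letting N vanish via β.

Nullable non-terminals: S.
FIRST sets used below: FIRST(Y) = { 'id' }

S: nullable alternative(s) S → ε; FOLLOW(S) = { $, 'b', 'c', 'id' }
  S → Y b: FIRST \ {ε} = { 'id' } — overlaps FOLLOW(S) on { 'id' }: CONFLICT
  S → ε: FIRST \ {ε} = { } — this is the only nullable alternative, skip

A, C, Y have no nullable alternative, so no FIRST/FOLLOW check is needed there.

So the grammar has 1 FIRST/FOLLOW conflict (marked CONFLICT above).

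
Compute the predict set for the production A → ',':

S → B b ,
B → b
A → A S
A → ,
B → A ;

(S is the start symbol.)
{ ',' }

PREDICT(A → ',') = (FIRST(RHS) \ {ε}) ∪ (FOLLOW(A) if ε ∈ FIRST(RHS), i.e. RHS ⇒* ε)
FIRST(',') = { ',' }
ε ∉ FIRST(','), so FOLLOW(A) is not added.
PREDICT(A → ',') = { ',' }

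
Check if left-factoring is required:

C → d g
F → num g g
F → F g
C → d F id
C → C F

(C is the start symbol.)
Left-factoring is needed when two productions for the same non-terminal
share a common prefix on the right-hand side.

Productions for C:
  C → d g
  C → d F id
  C → C F
Productions for F:
  F → num g g
  F → F g

Found common prefix 'd' in productions for C

Answer: Yes, C has productions with common prefix 'd'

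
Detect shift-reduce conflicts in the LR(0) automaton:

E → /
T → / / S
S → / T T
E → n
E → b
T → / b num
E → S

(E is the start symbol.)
Yes — I1: [E → / .] vs [T → . / / S]

A shift-reduce conflict occurs when an LR(0) state has both:
  - a complete (reduce) item [A → α .] (dot at the end), and
  - a shift item [B → β . c γ] (dot before a terminal).

Augment with E' → E and build the canonical LR(0) collection (I0 = CLOSURE({[E' → . E]}), then GOTO on every symbol after a dot until no new states appear). It has 14 states:
  I0: { [E → . /], [E → . S], [E → . b], [E → . n], [E' → . E], [S → . / T T] }  — shift
  I1: { [E → / .], [S → / . T T], [T → . / / S], [T → . / b num] }  — shift, reduce
  I2: { [E' → E .] }  — accept
  I3: { [E → S .] }  — reduce
  I4: { [E → b .] }  — reduce
  I5: { [E → n .] }  — reduce
  I6: { [T → / . / S], [T → / . b num] }  — shift
  I7: { [S → / T . T], [T → . / / S], [T → . / b num] }  — shift
  I8: { [S → / T T .] }  — reduce
  I9: { [S → . / T T], [T → / / . S] }  — shift
  I10: { [T → / b . num] }  — shift
  I11: { [T → / b num .] }  — reduce
  I12: { [S → / . T T], [T → . / / S], [T → . / b num] }  — shift
  I13: { [T → / / S .] }  — reduce

I1 contains reduce item [E → / .] and shift items [T → . / / S], [T → . / b num] — shift-reduce conflict.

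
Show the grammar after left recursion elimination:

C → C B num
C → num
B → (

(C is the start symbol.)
C → num C'
C' → B num C'
C' → ε
B → (

C is directly left-recursive. The standard transformation for
  A → A α₁ | ... | A α_m | β₁ | ... | β_n
is
  A  → β₁ A' | ... | β_n A'
  A' → α₁ A' | ... | α_m A' | ε

C → num becomes C → num C'
C → C B num becomes C' → B num C'
Add C' → ε

Productions for other non-terminals are unchanged:
  B → (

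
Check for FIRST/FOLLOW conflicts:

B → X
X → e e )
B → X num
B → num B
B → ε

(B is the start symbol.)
No FIRST/FOLLOW conflicts.

A FIRST/FOLLOW conflict occurs when a non-terminal N has a nullable alternative N → β (β ⇒* ε) and another alternative N → α with FIRST(α) ∩ FOLLOW(N) ≠ ∅: on such a lookahead the parser cannot decide between expanding α and letting N vanish via β.

Nullable non-terminals: B.
FIRST sets used below: FIRST(X) = { 'e' }

B: nullable alternative(s) B → ε; FOLLOW(B) = { $ }
  B → X: FIRST \ {ε} = { 'e' } — disjoint from FOLLOW(B)
  B → X num: FIRST \ {ε} = { 'e' } — disjoint from FOLLOW(B)
  B → num B: FIRST \ {ε} = { 'num' } — disjoint from FOLLOW(B)
  B → ε: FIRST \ {ε} = { } — this is the only nullable alternative, skip

X has no nullable alternative, so no FIRST/FOLLOW check is needed there.

No FIRST/FOLLOW conflicts found.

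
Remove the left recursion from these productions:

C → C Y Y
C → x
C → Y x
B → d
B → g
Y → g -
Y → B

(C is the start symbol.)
C is directly left-recursive. The standard transformation for
  A → A α₁ | ... | A α_m | β₁ | ... | β_n
is
  A  → β₁ A' | ... | β_n A'
  A' → α₁ A' | ... | α_m A' | ε

C → x becomes C → x C'
C → Y x becomes C → Y x C'
C → C Y Y becomes C' → Y Y C'
Add C' → ε

Productions for other non-terminals are unchanged:
  B → d
  B → g
  Y → g -
  Y → B

Resulting grammar:
C → x C'
C → Y x C'
C' → Y Y C'
C' → ε
B → d
B → g
Y → g -
Y → B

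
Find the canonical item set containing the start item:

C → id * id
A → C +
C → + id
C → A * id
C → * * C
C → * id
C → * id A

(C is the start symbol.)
{ [A → . C +], [C → . * * C], [C → . * id A], [C → . * id], [C → . + id], [C → . A * id], [C → . id * id], [C' → . C] }

First, augment the grammar with C' → C
I₀ = CLOSURE({ [C' → . C] }):
  [C' → . C] has the dot before C: add [C → . id * id], [C → . + id], [C → . A * id], [C → . * * C], [C → . * id], [C → . * id A]
  [C → . A * id] has the dot before A: add [A → . C +]
No further items can be added.

I₀ = { [A → . C +], [C → . * * C], [C → . * id A], [C → . * id], [C → . + id], [C → . A * id], [C → . id * id], [C' → . C] }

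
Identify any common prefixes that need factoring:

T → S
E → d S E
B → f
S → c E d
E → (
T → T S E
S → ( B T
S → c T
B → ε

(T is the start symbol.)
Yes, S has productions with common prefix 'c'

Left-factoring is needed when two productions for the same non-terminal
share a common prefix on the right-hand side.

Productions for T:
  T → S
  T → T S E
Productions for E:
  E → d S E
  E → (
Productions for B:
  B → f
  B → ε
Productions for S:
  S → c E d
  S → ( B T
  S → c T

Found common prefix 'c' in productions for S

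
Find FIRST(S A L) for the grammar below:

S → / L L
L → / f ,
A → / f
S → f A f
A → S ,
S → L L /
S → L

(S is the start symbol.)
FIRST sets of the non-terminals involved (from the grammar, by fixed-point iteration):
  FIRST(S) = { '/', 'f' }

To compute FIRST(S A L), process the symbols left to right:
Symbol S is a non-terminal. Add FIRST(S) \ {ε} = { '/', 'f' }
S is not nullable (ε ∉ FIRST(S)), so stop here.
FIRST(S A L) = { '/', 'f' }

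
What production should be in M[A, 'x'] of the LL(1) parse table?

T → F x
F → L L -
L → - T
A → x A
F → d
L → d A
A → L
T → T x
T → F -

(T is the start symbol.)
To find M[A, 'x'], we find productions for A where 'x' is in the predict set (PREDICT(N → α) = (FIRST(α) \ {ε}) ∪ (FOLLOW(N) if α ⇒* ε)).

Relevant sets:
  FIRST(L) = { '-', 'd' }

A → x A: PREDICT = { 'x' }
  'x' is in predict set, so this production goes in M[A, 'x']
A → L: PREDICT = { '-', 'd' }

M[A, 'x'] = A → x A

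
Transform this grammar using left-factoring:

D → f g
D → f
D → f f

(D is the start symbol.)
Left-factoring transforms A → αβ₁ | αβ₂ into A → αA' and A' → β₁ | β₂
(α is the longest common prefix among the alternatives). Repeat until
no nonterminal has two alternatives with a common prefix.

Round 1: D has alternatives sharing prefix 'f'. Introduce D': D → f D'
  Add: D' → g
  Add: D' → ε
  Add: D' → f

No remaining common prefixes — done.

Resulting grammar:
D → f D'
D' → g
D' → ε
D' → f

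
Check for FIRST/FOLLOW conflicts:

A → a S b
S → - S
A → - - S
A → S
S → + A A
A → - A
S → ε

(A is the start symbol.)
Yes. A → a S b with FOLLOW(A) on { 'a' }; A → '-' '-' S with FOLLOW(A) on { '-' }; A → '-' A with FOLLOW(A) on { '-' }; S → '-' S with FOLLOW(S) on { '-' }; S → '+' A A with FOLLOW(S) on { '+' }

A FIRST/FOLLOW conflict occurs when a non-terminal N has a nullable alternative N → β (β ⇒* ε) and another alternative N → α with FIRST(α) ∩ FOLLOW(N) ≠ ∅: on such a lookahead the parser cannot decide between expanding α and letting N vanish via β.

Nullable non-terminals: A, S.
FIRST sets used below: FIRST(S) = { '+', '-', ε }

A: nullable alternative(s) A → S; FOLLOW(A) = { $, '+', '-', 'a', 'b' }
  A → a S b: FIRST \ {ε} = { 'a' } — overlaps FOLLOW(A) on { 'a' }: CONFLICT
  A → - - S: FIRST \ {ε} = { '-' } — overlaps FOLLOW(A) on { '-' }: CONFLICT
  A → S: FIRST \ {ε} = { '+', '-' } — this is the only nullable alternative, skip
  A → - A: FIRST \ {ε} = { '-' } — overlaps FOLLOW(A) on { '-' }: CONFLICT

S: nullable alternative(s) S → ε; FOLLOW(S) = { $, '+', '-', 'a', 'b' }
  S → - S: FIRST \ {ε} = { '-' } — overlaps FOLLOW(S) on { '-' }: CONFLICT
  S → + A A: FIRST \ {ε} = { '+' } — overlaps FOLLOW(S) on { '+' }: CONFLICT
  S → ε: FIRST \ {ε} = { } — this is the only nullable alternative, skip

So the grammar has 5 FIRST/FOLLOW conflicts (marked CONFLICT above).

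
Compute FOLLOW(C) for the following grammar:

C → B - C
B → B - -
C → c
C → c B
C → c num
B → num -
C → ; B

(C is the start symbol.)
C is the start symbol, so $ ∈ FOLLOW(C).
In C → B - C: C is at the end; this adds FOLLOW(C) to itself — nothing new

Taking the union: FOLLOW(C) = { $ }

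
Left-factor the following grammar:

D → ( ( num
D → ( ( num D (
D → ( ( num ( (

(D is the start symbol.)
D → ( ( num D'
D' → ε
D' → D (
D' → ( (

Left-factoring transforms A → αβ₁ | αβ₂ into A → αA' and A' → β₁ | β₂
(α is the longest common prefix among the alternatives). Repeat until
no nonterminal has two alternatives with a common prefix.

Round 1: D has alternatives sharing prefix '( ( num'. Introduce D': D → ( ( num D'
  Add: D' → ε
  Add: D' → D (
  Add: D' → ( (

No remaining common prefixes — done.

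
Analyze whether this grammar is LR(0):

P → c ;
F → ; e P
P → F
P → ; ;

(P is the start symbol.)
A grammar is LR(0) if no state in the canonical LR(0) collection has:
  - both a shift item (dot before a terminal) and a complete item (shift-reduce conflict), or
  - two or more complete items (reduce-reduce conflict; the accept item [P' → P .] counts as a complete item here).

Augment with P' → P and build the canonical LR(0) collection (I0 = CLOSURE({[P' → . P]}), then GOTO on every symbol after a dot until no new states appear). It has 9 states:
  I0: { [F → . ; e P], [P → . ; ;], [P → . F], [P → . c ;], [P' → . P] }  — shift
  I1: { [F → ; . e P], [P → ; . ;] }  — shift
  I2: { [P → F .] }  — reduce
  I3: { [P' → P .] }  — accept
  I4: { [P → c . ;] }  — shift
  I5: { [P → c ; .] }  — reduce
  I6: { [P → ; ; .] }  — reduce
  I7: { [F → . ; e P], [F → ; e . P], [P → . ; ;], [P → . F], [P → . c ;] }  — shift
  I8: { [F → ; e P .] }  — reduce

Every state is either a pure shift/goto state or contains exactly one complete item and nothing to shift — no conflicts. The grammar is LR(0).

Answer: Yes, the grammar is LR(0)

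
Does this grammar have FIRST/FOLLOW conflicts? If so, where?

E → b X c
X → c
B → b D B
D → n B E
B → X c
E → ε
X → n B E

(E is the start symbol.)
Yes. E → b X c with FOLLOW(E) on { 'b' }

A FIRST/FOLLOW conflict occurs when a non-terminal N has a nullable alternative N → β (β ⇒* ε) and another alternative N → α with FIRST(α) ∩ FOLLOW(N) ≠ ∅: on such a lookahead the parser cannot decide between expanding α and letting N vanish via β.

Nullable non-terminals: E.

E: nullable alternative(s) E → ε; FOLLOW(E) = { $, 'b', 'c', 'n' }
  E → b X c: FIRST \ {ε} = { 'b' } — overlaps FOLLOW(E) on { 'b' }: CONFLICT
  E → ε: FIRST \ {ε} = { } — this is the only nullable alternative, skip

B, D, X have no nullable alternative, so no FIRST/FOLLOW check is needed there.

So the grammar has 1 FIRST/FOLLOW conflict (marked CONFLICT above).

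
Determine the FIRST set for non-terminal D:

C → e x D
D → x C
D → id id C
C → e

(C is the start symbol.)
{ 'id', 'x' }

To compute FIRST(D), examine every production with D on the left-hand side, reading each right-hand side left to right until a non-nullable symbol is reached.

From D → x C:
  - x is a terminal: add 'x' and stop
From D → id id C:
  - id is a terminal: add 'id' and stop

Collecting: FIRST(D) = { 'id', 'x' }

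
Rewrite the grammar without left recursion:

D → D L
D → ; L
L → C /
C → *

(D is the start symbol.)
D is directly left-recursive. The standard transformation for
  A → A α₁ | ... | A α_m | β₁ | ... | β_n
is
  A  → β₁ A' | ... | β_n A'
  A' → α₁ A' | ... | α_m A' | ε

D → ; L becomes D → ; L D'
D → D L becomes D' → L D'
Add D' → ε

Productions for other non-terminals are unchanged:
  L → C /
  C → *

Resulting grammar:
D → ; L D'
D' → L D'
D' → ε
L → C /
C → *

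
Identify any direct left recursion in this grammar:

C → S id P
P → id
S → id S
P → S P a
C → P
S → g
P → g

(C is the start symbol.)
No direct left recursion

Direct left recursion occurs when N → N α for some non-terminal N (the right-hand side begins with the left-hand side itself).

C → S id P: starts with S
P → id: starts with id
S → id S: starts with id
P → S P a: starts with S
C → P: starts with P
S → g: starts with g
P → g: starts with g

No direct left recursion found.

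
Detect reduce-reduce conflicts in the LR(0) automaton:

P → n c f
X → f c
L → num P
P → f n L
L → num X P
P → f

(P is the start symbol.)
No reduce-reduce conflicts

A reduce-reduce conflict occurs when an LR(0) state has two complete items [A → α .] and [B → β .] — both call for a reduction, and with no lookahead the parser cannot choose between them.

Augment with P' → P and build the canonical LR(0) collection (I0 = CLOSURE({[P' → . P]}), then GOTO on every symbol after a dot until no new states appear). It has 14 states:
  I0: { [P → . f n L], [P → . f], [P → . n c f], [P' → . P] }  — shift
  I1: { [P' → P .] }  — accept
  I2: { [P → f . n L], [P → f .] }  — shift, reduce
  I3: { [P → n . c f] }  — shift
  I4: { [P → n c . f] }  — shift
  I5: { [P → n c f .] }  — reduce
  I6: { [L → . num P], [L → . num X P], [P → f n . L] }  — shift
  I7: { [P → f n L .] }  — reduce
  I8: { [L → num . P], [L → num . X P], [P → . f n L], [P → . f], [P → . n c f], [X → . f c] }  — shift
  I9: { [L → num P .] }  — reduce
  I10: { [L → num X . P], [P → . f n L], [P → . f], [P → . n c f] }  — shift
  I11: { [P → f . n L], [P → f .], [X → f . c] }  — shift, reduce
  I12: { [X → f c .] }  — reduce
  I13: { [L → num X P .] }  — reduce

No state contains more than one complete item.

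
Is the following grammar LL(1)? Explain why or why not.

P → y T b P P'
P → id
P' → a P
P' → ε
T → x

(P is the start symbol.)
No. Predict set conflict for P': { 'a' }

A grammar is LL(1) if for each non-terminal N with multiple productions, the predict sets of those productions are pairwise disjoint, where PREDICT(N → α) = (FIRST(α) \ {ε}) ∪ (FOLLOW(N) if α ⇒* ε).

Relevant sets:
  FOLLOW(P') = { $, 'a' }

For P:
  PREDICT(P → y T b P P') = { 'y' }
  PREDICT(P → id) = { 'id' }
For P':
  PREDICT(P' → a P) = { 'a' }
  PREDICT(P' → ε) = { $, 'a' }
T has a single production, so nothing to check there.

Conflict found: Predict set conflict for P': { 'a' }
The grammar is NOT LL(1).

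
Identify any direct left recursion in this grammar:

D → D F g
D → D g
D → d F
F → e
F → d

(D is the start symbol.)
Yes, D is left-recursive

Direct left recursion occurs when N → N α for some non-terminal N (the right-hand side begins with the left-hand side itself).

D → D F g: LEFT RECURSIVE (starts with D)
D → D g: LEFT RECURSIVE (starts with D)
D → d F: starts with d
F → e: starts with e
F → d: starts with d

The grammar has direct left recursion on: D.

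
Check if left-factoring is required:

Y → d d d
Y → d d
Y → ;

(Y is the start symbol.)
Yes, Y has productions with common prefix 'd d'

Left-factoring is needed when two productions for the same non-terminal
share a common prefix on the right-hand side.

Productions for Y:
  Y → d d d
  Y → d d
  Y → ;

Found common prefix 'd d' in productions for Y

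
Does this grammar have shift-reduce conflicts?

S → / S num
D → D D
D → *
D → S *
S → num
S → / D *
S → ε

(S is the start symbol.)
Yes — I0: [S → .] vs [S → . / D *]; I1: [S → .] vs [D → . *]; I5: [S → .] vs [D → . *]; I10: [D → D D .] vs [D → . *]

Augment with S' → S and build the canonical LR(0) collection (I0 = CLOSURE({[S' → . S]}), then GOTO on every symbol after a dot until no new states appear). It has 12 states:
  I0: { [S → . / D *], [S → . / S num], [S → . num], [S → .], [S' → . S] }  — shift, reduce
  I1: { [D → . *], [D → . D D], [D → . S *], [S → . / D *], [S → . / S num], [S → . num], [S → .], [S → / . D *], [S → / . S num] }  — shift, reduce
  I2: { [S' → S .] }  — accept
  I3: { [S → num .] }  — reduce
  I4: { [D → * .] }  — reduce
  I5: { [D → . *], [D → . D D], [D → . S *], [D → D . D], [S → . / D *], [S → . / S num], [S → . num], [S → .], [S → / D . *] }  — shift, reduce
  I6: { [D → S . *], [S → / S . num] }  — shift
  I7: { [D → S * .] }  — reduce
  I8: { [S → / S num .] }  — reduce
  I9: { [D → * .], [S → / D * .] }  — 2 reduces
  I10: { [D → . *], [D → . D D], [D → . S *], [D → D . D], [D → D D .], [S → . / D *], [S → . / S num], [S → . num], [S → .] }  — shift, 2 reduces
  I11: { [D → S . *] }  — shift

I0 contains reduce item [S → .] and shift items [S → . / D *], [S → . / S num], [S → . num] — shift-reduce conflict.
I1 contains reduce item [S → .] and shift items [D → . *], [S → . / D *], [S → . / S num], [S → . num] — shift-reduce conflict.
I5 contains reduce item [S → .] and shift items [D → . *], [S → . / D *], [S → / D . *], [S → . / S num], [S → . num] — shift-reduce conflict.
I10 contains reduce items [D → D D .], [S → .] and shift items [D → . *], [S → . / D *], [S → . / S num], [S → . num] — shift-reduce conflict.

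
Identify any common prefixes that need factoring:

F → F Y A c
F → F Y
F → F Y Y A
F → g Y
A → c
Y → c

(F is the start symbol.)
Left-factoring is needed when two productions for the same non-terminal
share a common prefix on the right-hand side.

Productions for F:
  F → F Y A c
  F → F Y
  F → F Y Y A
  F → g Y

Found common prefix 'F Y' in productions for F

Answer: Yes, F has productions with common prefix 'F Y'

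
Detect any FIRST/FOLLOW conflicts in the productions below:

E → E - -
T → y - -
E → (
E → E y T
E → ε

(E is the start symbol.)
A FIRST/FOLLOW conflict occurs when a non-terminal N has a nullable alternative N → β (β ⇒* ε) and another alternative N → α with FIRST(α) ∩ FOLLOW(N) ≠ ∅: on such a lookahead the parser cannot decide between expanding α and letting N vanish via β.

Nullable non-terminals: E.
FIRST sets used below: FIRST(E) = { '(', '-', 'y', ε }

E: nullable alternative(s) E → ε; FOLLOW(E) = { $, '-', 'y' }
  E → E - -: FIRST \ {ε} = { '(', '-', 'y' } — overlaps FOLLOW(E) on { '-', 'y' }: CONFLICT
  E → (: FIRST \ {ε} = { '(' } — disjoint from FOLLOW(E)
  E → E y T: FIRST \ {ε} = { '(', '-', 'y' } — overlaps FOLLOW(E) on { '-', 'y' }: CONFLICT
  E → ε: FIRST \ {ε} = { } — this is the only nullable alternative, skip

T has no nullable alternative, so no FIRST/FOLLOW check is needed there.

So the grammar has 2 FIRST/FOLLOW conflicts (marked CONFLICT above).

Answer: Yes. E → E '-' '-' with FOLLOW(E) on { '-', 'y' }; E → E y T with FOLLOW(E) on { '-', 'y' }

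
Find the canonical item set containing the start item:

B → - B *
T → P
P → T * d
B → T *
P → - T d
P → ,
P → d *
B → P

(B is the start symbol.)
{ [B → . - B *], [B → . P], [B → . T *], [B' → . B], [P → . ,], [P → . - T d], [P → . T * d], [P → . d *], [T → . P] }

First, augment the grammar with B' → B
I₀ = CLOSURE({ [B' → . B] }):
  [B' → . B] has the dot before B: add [B → . - B *], [B → . T *], [B → . P]
  [B → . T *] has the dot before T: add [T → . P]
  [B → . P] has the dot before P: add [P → . T * d], [P → . - T d], [P → . ,], [P → . d *]
No further items can be added.

I₀ = { [B → . - B *], [B → . P], [B → . T *], [B' → . B], [P → . ,], [P → . - T d], [P → . T * d], [P → . d *], [T → . P] }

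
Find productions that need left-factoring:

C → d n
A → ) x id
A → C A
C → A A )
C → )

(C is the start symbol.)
No, left-factoring is not needed

Left-factoring is needed when two productions for the same non-terminal
share a common prefix on the right-hand side.

Productions for C:
  C → d n
  C → A A )
  C → )
Productions for A:
  A → ) x id
  A → C A

No common prefixes found.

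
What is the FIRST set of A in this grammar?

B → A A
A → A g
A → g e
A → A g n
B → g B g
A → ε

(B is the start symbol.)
From A → A g:
  - A is the symbol being defined: contributes nothing new
    A is nullable, so continue to the next symbol
  - g is a terminal: add 'g' and stop
From A → g e:
  - g is a terminal: add 'g' and stop
From A → A g n:
  - A is the symbol being defined: contributes nothing new
    A is nullable, so continue to the next symbol
  - g is a terminal: add 'g' and stop
From A → ε:
  - ε-production, so ε ∈ FIRST(A)

Collecting: FIRST(A) = { 'g', ε }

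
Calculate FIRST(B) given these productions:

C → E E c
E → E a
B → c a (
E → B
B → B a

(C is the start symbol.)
{ 'c' }

To compute FIRST(B), examine every production with B on the left-hand side, reading each right-hand side left to right until a non-nullable symbol is reached.

From B → c a (:
  - c is a terminal: add 'c' and stop
From B → B a:
  - B is the symbol being defined: contributes nothing new
    B is not nullable, so stop

Collecting: FIRST(B) = { 'c' }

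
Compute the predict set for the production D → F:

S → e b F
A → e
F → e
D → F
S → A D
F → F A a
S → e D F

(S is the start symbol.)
PREDICT(D → F) = (FIRST(RHS) \ {ε}) ∪ (FOLLOW(D) if ε ∈ FIRST(RHS), i.e. RHS ⇒* ε)
FIRST(F) = { 'e' }
FIRST(F) = { 'e' }
ε ∉ FIRST(F), so FOLLOW(D) is not added.
PREDICT(D → F) = { 'e' }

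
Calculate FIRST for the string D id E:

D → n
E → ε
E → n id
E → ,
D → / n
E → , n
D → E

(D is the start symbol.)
{ ',', '/', 'id', 'n' }

FIRST sets of the non-terminals involved (from the grammar, by fixed-point iteration):
  FIRST(D) = { ',', '/', 'n', ε }

To compute FIRST(D id E), process the symbols left to right:
Symbol D is a non-terminal. Add FIRST(D) \ {ε} = { ',', '/', 'n' }
D is nullable (ε ∈ FIRST(D)), continue to the next symbol.
Symbol id is a terminal. Add 'id' and stop.
FIRST(D id E) = { ',', '/', 'id', 'n' }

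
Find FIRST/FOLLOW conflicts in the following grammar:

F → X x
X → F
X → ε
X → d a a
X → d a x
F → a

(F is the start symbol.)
Yes. X → F with FOLLOW(X) on { 'x' }

A FIRST/FOLLOW conflict occurs when a non-terminal N has a nullable alternative N → β (β ⇒* ε) and another alternative N → α with FIRST(α) ∩ FOLLOW(N) ≠ ∅: on such a lookahead the parser cannot decide between expanding α and letting N vanish via β.

Nullable non-terminals: X.
FIRST sets used below: FIRST(F) = { 'a', 'd', 'x' }

X: nullable alternative(s) X → ε; FOLLOW(X) = { 'x' }
  X → F: FIRST \ {ε} = { 'a', 'd', 'x' } — overlaps FOLLOW(X) on { 'x' }: CONFLICT
  X → ε: FIRST \ {ε} = { } — this is the only nullable alternative, skip
  X → d a a: FIRST \ {ε} = { 'd' } — disjoint from FOLLOW(X)
  X → d a x: FIRST \ {ε} = { 'd' } — disjoint from FOLLOW(X)

F has no nullable alternative, so no FIRST/FOLLOW check is needed there.

So the grammar has 1 FIRST/FOLLOW conflict (marked CONFLICT above).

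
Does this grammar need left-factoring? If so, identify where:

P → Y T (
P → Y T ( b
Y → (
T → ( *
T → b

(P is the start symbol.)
Left-factoring is needed when two productions for the same non-terminal
share a common prefix on the right-hand side.

Productions for P:
  P → Y T (
  P → Y T ( b
Productions for T:
  T → ( *
  T → b

Found common prefix 'Y T (' in productions for P

Answer: Yes, P has productions with common prefix 'Y T ('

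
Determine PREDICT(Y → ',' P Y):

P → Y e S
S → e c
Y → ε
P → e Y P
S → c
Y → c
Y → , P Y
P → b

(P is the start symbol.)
{ ',' }

PREDICT(Y → ',' P Y) = (FIRST(RHS) \ {ε}) ∪ (FOLLOW(Y) if ε ∈ FIRST(RHS), i.e. RHS ⇒* ε)
FIRST(',' P Y) = { ',' }
ε ∉ FIRST(',' P Y), so FOLLOW(Y) is not added.
PREDICT(Y → ',' P Y) = { ',' }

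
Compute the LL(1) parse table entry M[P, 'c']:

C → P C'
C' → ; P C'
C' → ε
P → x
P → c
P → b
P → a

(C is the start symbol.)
To find M[P, 'c'], we find productions for P where 'c' is in the predict set (PREDICT(N → α) = (FIRST(α) \ {ε}) ∪ (FOLLOW(N) if α ⇒* ε)).

P → x: PREDICT = { 'x' }
P → c: PREDICT = { 'c' }
  'c' is in predict set, so this production goes in M[P, 'c']
P → b: PREDICT = { 'b' }
P → a: PREDICT = { 'a' }

M[P, 'c'] = P → c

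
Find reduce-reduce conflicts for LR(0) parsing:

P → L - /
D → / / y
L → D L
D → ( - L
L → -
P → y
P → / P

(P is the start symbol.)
Yes — I16: [D → / / y .] vs [P → y .]

A reduce-reduce conflict occurs when an LR(0) state has two complete items [A → α .] and [B → β .] — both call for a reduction, and with no lookahead the parser cannot choose between them.

Augment with P' → P and build the canonical LR(0) collection (I0 = CLOSURE({[P' → . P]}), then GOTO on every symbol after a dot until no new states appear). It has 19 states:
  I0: { [D → . ( - L], [D → . / / y], [L → . -], [L → . D L], [P → . / P], [P → . L - /], [P → . y], [P' → . P] }  — shift
  I1: { [D → ( . - L] }  — shift
  I2: { [L → - .] }  — reduce
  I3: { [D → . ( - L], [D → . / / y], [D → / . / y], [L → . -], [L → . D L], [P → . / P], [P → . L - /], [P → . y], [P → / . P] }  — shift
  I4: { [D → . ( - L], [D → . / / y], [L → . -], [L → . D L], [L → D . L] }  — shift
  I5: { [P → L . - /] }  — shift
  I6: { [P' → P .] }  — accept
  I7: { [P → y .] }  — reduce
  I8: { [P → L - . /] }  — shift
  I9: { [P → L - / .] }  — reduce
  I10: { [D → / . / y] }  — shift
  I11: { [L → D L .] }  — reduce
  I12: { [D → / / . y] }  — shift
  I13: { [D → / / y .] }  — reduce
  I14: { [D → . ( - L], [D → . / / y], [D → / . / y], [D → / / . y], [L → . -], [L → . D L], [P → . / P], [P → . L - /], [P → . y], [P → / . P] }  — shift
  I15: { [P → / P .] }  — reduce
  I16: { [D → / / y .], [P → y .] }  — 2 reduces
  I17: { [D → ( - . L], [D → . ( - L], [D → . / / y], [L → . -], [L → . D L] }  — shift
  I18: { [D → ( - L .] }  — reduce

I16 contains complete items [D → / / y .], [P → y .] — reduce-reduce conflict.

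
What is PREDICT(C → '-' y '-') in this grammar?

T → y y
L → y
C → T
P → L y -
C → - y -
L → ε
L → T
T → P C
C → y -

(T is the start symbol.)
PREDICT(C → '-' y '-') = (FIRST(RHS) \ {ε}) ∪ (FOLLOW(C) if ε ∈ FIRST(RHS), i.e. RHS ⇒* ε)
FIRST('-' y '-') = { '-' }
ε ∉ FIRST('-' y '-'), so FOLLOW(C) is not added.
PREDICT(C → '-' y '-') = { '-' }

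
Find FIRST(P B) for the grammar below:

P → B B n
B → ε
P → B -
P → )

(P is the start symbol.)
FIRST sets of the non-terminals involved (from the grammar, by fixed-point iteration):
  FIRST(P) = { ')', '-', 'n' }

To compute FIRST(P B), process the symbols left to right:
Symbol P is a non-terminal. Add FIRST(P) \ {ε} = { ')', '-', 'n' }
P is not nullable (ε ∉ FIRST(P)), so stop here.
FIRST(P B) = { ')', '-', 'n' }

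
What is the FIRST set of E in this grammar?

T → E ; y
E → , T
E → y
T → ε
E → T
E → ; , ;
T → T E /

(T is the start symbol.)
To compute FIRST(E), examine every production with E on the left-hand side, reading each right-hand side left to right until a non-nullable symbol is reached.

FIRST sets of the other non-terminals involved (by the same procedure, iterated to a fixed point):
  FIRST(T) = { ',', '/', ';', 'y', ε }

From E → , T:
  - ',' is a terminal: add ',' and stop
From E → y:
  - y is a terminal: add 'y' and stop
From E → T:
  - T is a non-terminal: add FIRST(T) \ {ε} = { ',', '/', ';', 'y' }
    T is nullable and nothing follows, so the whole right-hand side can vanish: ε ∈ FIRST(E)
From E → ; , ;:
  - ';' is a terminal: add ';' and stop

Collecting: FIRST(E) = { ',', '/', ';', 'y', ε }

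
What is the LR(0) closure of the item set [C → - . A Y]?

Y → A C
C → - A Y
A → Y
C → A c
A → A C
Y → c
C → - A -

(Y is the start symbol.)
Start with: [C → - . A Y]
  [C → - . A Y] has the dot before A: add [A → . Y], [A → . A C]
  [A → . Y] has the dot before Y: add [Y → . A C], [Y → . c]
No further items can be added.

CLOSURE = { [A → . A C], [A → . Y], [C → - . A Y], [Y → . A C], [Y → . c] }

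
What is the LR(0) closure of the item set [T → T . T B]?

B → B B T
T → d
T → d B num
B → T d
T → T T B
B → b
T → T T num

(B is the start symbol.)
To compute CLOSURE, for each item [A → α.Bβ] where B is a non-terminal, add [B → .γ] for all productions B → γ; repeat for the newly added items until nothing changes.

Start with: [T → T . T B]
  [T → T . T B] has the dot before T: add [T → . d], [T → . d B num], [T → . T T B], [T → . T T num]
No further items can be added.

CLOSURE = { [T → . T T B], [T → . T T num], [T → . d B num], [T → . d], [T → T . T B] }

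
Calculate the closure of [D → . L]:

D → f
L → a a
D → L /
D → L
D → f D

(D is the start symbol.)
{ [D → . L], [L → . a a] }

Start with: [D → . L]
  [D → . L] has the dot before L: add [L → . a a]
No further items can be added.

CLOSURE = { [D → . L], [L → . a a] }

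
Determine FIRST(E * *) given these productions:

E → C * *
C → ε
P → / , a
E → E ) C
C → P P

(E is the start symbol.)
{ '*', '/' }

FIRST sets of the non-terminals involved (from the grammar, by fixed-point iteration):
  FIRST(E) = { '*', '/' }

To compute FIRST(E * *), process the symbols left to right:
Symbol E is a non-terminal. Add FIRST(E) \ {ε} = { '*', '/' }
E is not nullable (ε ∉ FIRST(E)), so stop here.
FIRST(E * *) = { '*', '/' }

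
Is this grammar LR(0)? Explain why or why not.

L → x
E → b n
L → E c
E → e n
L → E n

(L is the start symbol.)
Yes, the grammar is LR(0)

A grammar is LR(0) if no state in the canonical LR(0) collection has:
  - both a shift item (dot before a terminal) and a complete item (shift-reduce conflict), or
  - two or more complete items (reduce-reduce conflict; the accept item [L' → L .] counts as a complete item here).

Augment with L' → L and build the canonical LR(0) collection (I0 = CLOSURE({[L' → . L]}), then GOTO on every symbol after a dot until no new states appear). It has 10 states:
  I0: { [E → . b n], [E → . e n], [L → . E c], [L → . E n], [L → . x], [L' → . L] }  — shift
  I1: { [L → E . c], [L → E . n] }  — shift
  I2: { [L' → L .] }  — accept
  I3: { [E → b . n] }  — shift
  I4: { [E → e . n] }  — shift
  I5: { [L → x .] }  — reduce
  I6: { [E → e n .] }  — reduce
  I7: { [E → b n .] }  — reduce
  I8: { [L → E c .] }  — reduce
  I9: { [L → E n .] }  — reduce

Every state is either a pure shift/goto state or contains exactly one complete item and nothing to shift — no conflicts. The grammar is LR(0).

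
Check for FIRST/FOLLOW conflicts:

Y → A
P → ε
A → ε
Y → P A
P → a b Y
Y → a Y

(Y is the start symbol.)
No FIRST/FOLLOW conflicts.

A FIRST/FOLLOW conflict occurs when a non-terminal N has a nullable alternative N → β (β ⇒* ε) and another alternative N → α with FIRST(α) ∩ FOLLOW(N) ≠ ∅: on such a lookahead the parser cannot decide between expanding α and letting N vanish via β.

Nullable non-terminals: A, P, Y.
FIRST sets used below: FIRST(A) = { ε }, FIRST(P) = { 'a', ε }
A has a nullable alternative but only one production, so nothing to check.

P: nullable alternative(s) P → ε; FOLLOW(P) = { $ }
  P → ε: FIRST \ {ε} = { } — this is the only nullable alternative, skip
  P → a b Y: FIRST \ {ε} = { 'a' } — disjoint from FOLLOW(P)

Y: nullable alternative(s) Y → A, Y → P A; FOLLOW(Y) = { $ }
  Y → A: FIRST \ {ε} = { } — disjoint from FOLLOW(Y)
  Y → P A: FIRST \ {ε} = { 'a' } — disjoint from FOLLOW(Y)
  Y → a Y: FIRST \ {ε} = { 'a' } — disjoint from FOLLOW(Y)

No FIRST/FOLLOW conflicts found.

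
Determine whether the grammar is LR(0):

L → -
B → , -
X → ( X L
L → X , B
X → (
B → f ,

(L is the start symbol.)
No. Shift-reduce conflict between [X → ( .] and [X → . (]

Augment with L' → L and build the canonical LR(0) collection (I0 = CLOSURE({[L' → . L]}), then GOTO on every symbol after a dot until no new states appear). It has 13 states:
  I0: { [L → . -], [L → . X , B], [L' → . L], [X → . ( X L], [X → . (] }  — shift
  I1: { [X → ( . X L], [X → ( .], [X → . ( X L], [X → . (] }  — shift, reduce
  I2: { [L → - .] }  — reduce
  I3: { [L' → L .] }  — accept
  I4: { [L → X . , B] }  — shift
  I5: { [B → . , -], [B → . f ,], [L → X , . B] }  — shift
  I6: { [B → , . -] }  — shift
  I7: { [L → X , B .] }  — reduce
  I8: { [B → f . ,] }  — shift
  I9: { [B → f , .] }  — reduce
  I10: { [B → , - .] }  — reduce
  I11: { [L → . -], [L → . X , B], [X → ( X . L], [X → . ( X L], [X → . (] }  — shift
  I12: { [X → ( X L .] }  — reduce

Conflict in state I1:
  Shift-reduce conflict between [X → ( .] and [X → . (]
So the grammar is NOT LR(0).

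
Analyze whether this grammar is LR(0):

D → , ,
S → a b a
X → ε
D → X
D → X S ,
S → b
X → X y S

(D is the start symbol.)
No. Shift-reduce conflict between [X → .] and [D → . , ,]

A grammar is LR(0) if no state in the canonical LR(0) collection has:
  - both a shift item (dot before a terminal) and a complete item (shift-reduce conflict), or
  - two or more complete items (reduce-reduce conflict; the accept item [D' → D .] counts as a complete item here).

Augment with D' → D and build the canonical LR(0) collection (I0 = CLOSURE({[D' → . D]}), then GOTO on every symbol after a dot until no new states appear). It has 13 states:
  I0: { [D → . , ,], [D → . X S ,], [D → . X], [D' → . D], [X → . X y S], [X → .] }  — shift, reduce
  I1: { [D → , . ,] }  — shift
  I2: { [D' → D .] }  — accept
  I3: { [D → X . S ,], [D → X .], [S → . a b a], [S → . b], [X → X . y S] }  — shift, reduce
  I4: { [D → X S . ,] }  — shift
  I5: { [S → a . b a] }  — shift
  I6: { [S → b .] }  — reduce
  I7: { [S → . a b a], [S → . b], [X → X y . S] }  — shift
  I8: { [X → X y S .] }  — reduce
  I9: { [S → a b . a] }  — shift
  I10: { [S → a b a .] }  — reduce
  I11: { [D → X S , .] }  — reduce
  I12: { [D → , , .] }  — reduce

Conflict in state I0:
  Shift-reduce conflict between [X → .] and [D → . , ,]
So the grammar is NOT LR(0).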